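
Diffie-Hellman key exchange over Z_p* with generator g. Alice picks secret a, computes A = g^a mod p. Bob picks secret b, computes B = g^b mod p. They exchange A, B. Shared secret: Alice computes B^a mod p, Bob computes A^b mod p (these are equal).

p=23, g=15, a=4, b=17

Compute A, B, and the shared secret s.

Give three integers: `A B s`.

A = 15^4 mod 23  (bits of 4 = 100)
  bit 0 = 1: r = r^2 * 15 mod 23 = 1^2 * 15 = 1*15 = 15
  bit 1 = 0: r = r^2 mod 23 = 15^2 = 18
  bit 2 = 0: r = r^2 mod 23 = 18^2 = 2
  -> A = 2
B = 15^17 mod 23  (bits of 17 = 10001)
  bit 0 = 1: r = r^2 * 15 mod 23 = 1^2 * 15 = 1*15 = 15
  bit 1 = 0: r = r^2 mod 23 = 15^2 = 18
  bit 2 = 0: r = r^2 mod 23 = 18^2 = 2
  bit 3 = 0: r = r^2 mod 23 = 2^2 = 4
  bit 4 = 1: r = r^2 * 15 mod 23 = 4^2 * 15 = 16*15 = 10
  -> B = 10
s = B^a = 10^4 mod 23  (bits of 4 = 100)
  bit 0 = 1: r = r^2 * 10 mod 23 = 1^2 * 10 = 1*10 = 10
  bit 1 = 0: r = r^2 mod 23 = 10^2 = 8
  bit 2 = 0: r = r^2 mod 23 = 8^2 = 18
  -> s = B^a = 18

Answer: 2 10 18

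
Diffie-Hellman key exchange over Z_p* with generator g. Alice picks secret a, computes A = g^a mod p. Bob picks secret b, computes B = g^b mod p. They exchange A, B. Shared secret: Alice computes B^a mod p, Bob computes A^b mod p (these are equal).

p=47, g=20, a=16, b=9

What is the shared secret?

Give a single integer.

A = 20^16 mod 47  (bits of 16 = 10000)
  bit 0 = 1: r = r^2 * 20 mod 47 = 1^2 * 20 = 1*20 = 20
  bit 1 = 0: r = r^2 mod 47 = 20^2 = 24
  bit 2 = 0: r = r^2 mod 47 = 24^2 = 12
  bit 3 = 0: r = r^2 mod 47 = 12^2 = 3
  bit 4 = 0: r = r^2 mod 47 = 3^2 = 9
  -> A = 9
B = 20^9 mod 47  (bits of 9 = 1001)
  bit 0 = 1: r = r^2 * 20 mod 47 = 1^2 * 20 = 1*20 = 20
  bit 1 = 0: r = r^2 mod 47 = 20^2 = 24
  bit 2 = 0: r = r^2 mod 47 = 24^2 = 12
  bit 3 = 1: r = r^2 * 20 mod 47 = 12^2 * 20 = 3*20 = 13
  -> B = 13
s = B^a = 13^16 mod 47  (bits of 16 = 10000)
  bit 0 = 1: r = r^2 * 13 mod 47 = 1^2 * 13 = 1*13 = 13
  bit 1 = 0: r = r^2 mod 47 = 13^2 = 28
  bit 2 = 0: r = r^2 mod 47 = 28^2 = 32
  bit 3 = 0: r = r^2 mod 47 = 32^2 = 37
  bit 4 = 0: r = r^2 mod 47 = 37^2 = 6
  -> s = B^a = 6

Answer: 6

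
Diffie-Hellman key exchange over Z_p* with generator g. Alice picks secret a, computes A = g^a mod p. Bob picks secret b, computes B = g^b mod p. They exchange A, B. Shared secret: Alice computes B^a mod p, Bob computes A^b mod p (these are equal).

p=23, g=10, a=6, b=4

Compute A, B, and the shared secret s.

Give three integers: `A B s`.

A = 10^6 mod 23  (bits of 6 = 110)
  bit 0 = 1: r = r^2 * 10 mod 23 = 1^2 * 10 = 1*10 = 10
  bit 1 = 1: r = r^2 * 10 mod 23 = 10^2 * 10 = 8*10 = 11
  bit 2 = 0: r = r^2 mod 23 = 11^2 = 6
  -> A = 6
B = 10^4 mod 23  (bits of 4 = 100)
  bit 0 = 1: r = r^2 * 10 mod 23 = 1^2 * 10 = 1*10 = 10
  bit 1 = 0: r = r^2 mod 23 = 10^2 = 8
  bit 2 = 0: r = r^2 mod 23 = 8^2 = 18
  -> B = 18
s = B^a = 18^6 mod 23  (bits of 6 = 110)
  bit 0 = 1: r = r^2 * 18 mod 23 = 1^2 * 18 = 1*18 = 18
  bit 1 = 1: r = r^2 * 18 mod 23 = 18^2 * 18 = 2*18 = 13
  bit 2 = 0: r = r^2 mod 23 = 13^2 = 8
  -> s = B^a = 8

Answer: 6 18 8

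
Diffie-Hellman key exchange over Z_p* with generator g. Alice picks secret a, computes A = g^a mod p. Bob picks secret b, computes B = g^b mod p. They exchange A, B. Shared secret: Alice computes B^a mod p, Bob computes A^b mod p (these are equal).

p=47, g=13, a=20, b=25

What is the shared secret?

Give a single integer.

Answer: 16

Derivation:
A = 13^20 mod 47  (bits of 20 = 10100)
  bit 0 = 1: r = r^2 * 13 mod 47 = 1^2 * 13 = 1*13 = 13
  bit 1 = 0: r = r^2 mod 47 = 13^2 = 28
  bit 2 = 1: r = r^2 * 13 mod 47 = 28^2 * 13 = 32*13 = 40
  bit 3 = 0: r = r^2 mod 47 = 40^2 = 2
  bit 4 = 0: r = r^2 mod 47 = 2^2 = 4
  -> A = 4
B = 13^25 mod 47  (bits of 25 = 11001)
  bit 0 = 1: r = r^2 * 13 mod 47 = 1^2 * 13 = 1*13 = 13
  bit 1 = 1: r = r^2 * 13 mod 47 = 13^2 * 13 = 28*13 = 35
  bit 2 = 0: r = r^2 mod 47 = 35^2 = 3
  bit 3 = 0: r = r^2 mod 47 = 3^2 = 9
  bit 4 = 1: r = r^2 * 13 mod 47 = 9^2 * 13 = 34*13 = 19
  -> B = 19
s = B^a = 19^20 mod 47  (bits of 20 = 10100)
  bit 0 = 1: r = r^2 * 19 mod 47 = 1^2 * 19 = 1*19 = 19
  bit 1 = 0: r = r^2 mod 47 = 19^2 = 32
  bit 2 = 1: r = r^2 * 19 mod 47 = 32^2 * 19 = 37*19 = 45
  bit 3 = 0: r = r^2 mod 47 = 45^2 = 4
  bit 4 = 0: r = r^2 mod 47 = 4^2 = 16
  -> s = B^a = 16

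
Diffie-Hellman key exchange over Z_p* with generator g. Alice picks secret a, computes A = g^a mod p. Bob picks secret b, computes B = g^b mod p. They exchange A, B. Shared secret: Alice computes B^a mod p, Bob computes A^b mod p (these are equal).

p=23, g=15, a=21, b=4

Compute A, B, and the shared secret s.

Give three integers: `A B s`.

A = 15^21 mod 23  (bits of 21 = 10101)
  bit 0 = 1: r = r^2 * 15 mod 23 = 1^2 * 15 = 1*15 = 15
  bit 1 = 0: r = r^2 mod 23 = 15^2 = 18
  bit 2 = 1: r = r^2 * 15 mod 23 = 18^2 * 15 = 2*15 = 7
  bit 3 = 0: r = r^2 mod 23 = 7^2 = 3
  bit 4 = 1: r = r^2 * 15 mod 23 = 3^2 * 15 = 9*15 = 20
  -> A = 20
B = 15^4 mod 23  (bits of 4 = 100)
  bit 0 = 1: r = r^2 * 15 mod 23 = 1^2 * 15 = 1*15 = 15
  bit 1 = 0: r = r^2 mod 23 = 15^2 = 18
  bit 2 = 0: r = r^2 mod 23 = 18^2 = 2
  -> B = 2
s = B^a = 2^21 mod 23  (bits of 21 = 10101)
  bit 0 = 1: r = r^2 * 2 mod 23 = 1^2 * 2 = 1*2 = 2
  bit 1 = 0: r = r^2 mod 23 = 2^2 = 4
  bit 2 = 1: r = r^2 * 2 mod 23 = 4^2 * 2 = 16*2 = 9
  bit 3 = 0: r = r^2 mod 23 = 9^2 = 12
  bit 4 = 1: r = r^2 * 2 mod 23 = 12^2 * 2 = 6*2 = 12
  -> s = B^a = 12

Answer: 20 2 12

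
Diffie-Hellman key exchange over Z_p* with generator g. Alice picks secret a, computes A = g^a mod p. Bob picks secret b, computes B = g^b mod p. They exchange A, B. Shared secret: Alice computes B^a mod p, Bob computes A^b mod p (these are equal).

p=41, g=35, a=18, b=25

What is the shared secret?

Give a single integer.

A = 35^18 mod 41  (bits of 18 = 10010)
  bit 0 = 1: r = r^2 * 35 mod 41 = 1^2 * 35 = 1*35 = 35
  bit 1 = 0: r = r^2 mod 41 = 35^2 = 36
  bit 2 = 0: r = r^2 mod 41 = 36^2 = 25
  bit 3 = 1: r = r^2 * 35 mod 41 = 25^2 * 35 = 10*35 = 22
  bit 4 = 0: r = r^2 mod 41 = 22^2 = 33
  -> A = 33
B = 35^25 mod 41  (bits of 25 = 11001)
  bit 0 = 1: r = r^2 * 35 mod 41 = 1^2 * 35 = 1*35 = 35
  bit 1 = 1: r = r^2 * 35 mod 41 = 35^2 * 35 = 36*35 = 30
  bit 2 = 0: r = r^2 mod 41 = 30^2 = 39
  bit 3 = 0: r = r^2 mod 41 = 39^2 = 4
  bit 4 = 1: r = r^2 * 35 mod 41 = 4^2 * 35 = 16*35 = 27
  -> B = 27
s = B^a = 27^18 mod 41  (bits of 18 = 10010)
  bit 0 = 1: r = r^2 * 27 mod 41 = 1^2 * 27 = 1*27 = 27
  bit 1 = 0: r = r^2 mod 41 = 27^2 = 32
  bit 2 = 0: r = r^2 mod 41 = 32^2 = 40
  bit 3 = 1: r = r^2 * 27 mod 41 = 40^2 * 27 = 1*27 = 27
  bit 4 = 0: r = r^2 mod 41 = 27^2 = 32
  -> s = B^a = 32

Answer: 32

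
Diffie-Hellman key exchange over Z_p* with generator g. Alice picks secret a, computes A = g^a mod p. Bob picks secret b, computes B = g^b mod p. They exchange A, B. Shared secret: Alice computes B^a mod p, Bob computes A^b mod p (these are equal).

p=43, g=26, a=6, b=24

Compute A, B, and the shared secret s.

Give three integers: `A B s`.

Answer: 35 11 4

Derivation:
A = 26^6 mod 43  (bits of 6 = 110)
  bit 0 = 1: r = r^2 * 26 mod 43 = 1^2 * 26 = 1*26 = 26
  bit 1 = 1: r = r^2 * 26 mod 43 = 26^2 * 26 = 31*26 = 32
  bit 2 = 0: r = r^2 mod 43 = 32^2 = 35
  -> A = 35
B = 26^24 mod 43  (bits of 24 = 11000)
  bit 0 = 1: r = r^2 * 26 mod 43 = 1^2 * 26 = 1*26 = 26
  bit 1 = 1: r = r^2 * 26 mod 43 = 26^2 * 26 = 31*26 = 32
  bit 2 = 0: r = r^2 mod 43 = 32^2 = 35
  bit 3 = 0: r = r^2 mod 43 = 35^2 = 21
  bit 4 = 0: r = r^2 mod 43 = 21^2 = 11
  -> B = 11
s = B^a = 11^6 mod 43  (bits of 6 = 110)
  bit 0 = 1: r = r^2 * 11 mod 43 = 1^2 * 11 = 1*11 = 11
  bit 1 = 1: r = r^2 * 11 mod 43 = 11^2 * 11 = 35*11 = 41
  bit 2 = 0: r = r^2 mod 43 = 41^2 = 4
  -> s = B^a = 4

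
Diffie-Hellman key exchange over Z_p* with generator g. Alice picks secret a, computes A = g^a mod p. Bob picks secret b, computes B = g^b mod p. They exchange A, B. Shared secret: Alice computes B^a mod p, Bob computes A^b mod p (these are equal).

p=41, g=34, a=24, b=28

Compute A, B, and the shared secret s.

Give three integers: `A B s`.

A = 34^24 mod 41  (bits of 24 = 11000)
  bit 0 = 1: r = r^2 * 34 mod 41 = 1^2 * 34 = 1*34 = 34
  bit 1 = 1: r = r^2 * 34 mod 41 = 34^2 * 34 = 8*34 = 26
  bit 2 = 0: r = r^2 mod 41 = 26^2 = 20
  bit 3 = 0: r = r^2 mod 41 = 20^2 = 31
  bit 4 = 0: r = r^2 mod 41 = 31^2 = 18
  -> A = 18
B = 34^28 mod 41  (bits of 28 = 11100)
  bit 0 = 1: r = r^2 * 34 mod 41 = 1^2 * 34 = 1*34 = 34
  bit 1 = 1: r = r^2 * 34 mod 41 = 34^2 * 34 = 8*34 = 26
  bit 2 = 1: r = r^2 * 34 mod 41 = 26^2 * 34 = 20*34 = 24
  bit 3 = 0: r = r^2 mod 41 = 24^2 = 2
  bit 4 = 0: r = r^2 mod 41 = 2^2 = 4
  -> B = 4
s = B^a = 4^24 mod 41  (bits of 24 = 11000)
  bit 0 = 1: r = r^2 * 4 mod 41 = 1^2 * 4 = 1*4 = 4
  bit 1 = 1: r = r^2 * 4 mod 41 = 4^2 * 4 = 16*4 = 23
  bit 2 = 0: r = r^2 mod 41 = 23^2 = 37
  bit 3 = 0: r = r^2 mod 41 = 37^2 = 16
  bit 4 = 0: r = r^2 mod 41 = 16^2 = 10
  -> s = B^a = 10

Answer: 18 4 10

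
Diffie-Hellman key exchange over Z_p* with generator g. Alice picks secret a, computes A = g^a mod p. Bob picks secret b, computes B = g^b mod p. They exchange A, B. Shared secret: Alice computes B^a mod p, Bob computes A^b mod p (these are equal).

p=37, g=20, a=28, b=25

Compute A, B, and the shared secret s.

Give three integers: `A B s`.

A = 20^28 mod 37  (bits of 28 = 11100)
  bit 0 = 1: r = r^2 * 20 mod 37 = 1^2 * 20 = 1*20 = 20
  bit 1 = 1: r = r^2 * 20 mod 37 = 20^2 * 20 = 30*20 = 8
  bit 2 = 1: r = r^2 * 20 mod 37 = 8^2 * 20 = 27*20 = 22
  bit 3 = 0: r = r^2 mod 37 = 22^2 = 3
  bit 4 = 0: r = r^2 mod 37 = 3^2 = 9
  -> A = 9
B = 20^25 mod 37  (bits of 25 = 11001)
  bit 0 = 1: r = r^2 * 20 mod 37 = 1^2 * 20 = 1*20 = 20
  bit 1 = 1: r = r^2 * 20 mod 37 = 20^2 * 20 = 30*20 = 8
  bit 2 = 0: r = r^2 mod 37 = 8^2 = 27
  bit 3 = 0: r = r^2 mod 37 = 27^2 = 26
  bit 4 = 1: r = r^2 * 20 mod 37 = 26^2 * 20 = 10*20 = 15
  -> B = 15
s = B^a = 15^28 mod 37  (bits of 28 = 11100)
  bit 0 = 1: r = r^2 * 15 mod 37 = 1^2 * 15 = 1*15 = 15
  bit 1 = 1: r = r^2 * 15 mod 37 = 15^2 * 15 = 3*15 = 8
  bit 2 = 1: r = r^2 * 15 mod 37 = 8^2 * 15 = 27*15 = 35
  bit 3 = 0: r = r^2 mod 37 = 35^2 = 4
  bit 4 = 0: r = r^2 mod 37 = 4^2 = 16
  -> s = B^a = 16

Answer: 9 15 16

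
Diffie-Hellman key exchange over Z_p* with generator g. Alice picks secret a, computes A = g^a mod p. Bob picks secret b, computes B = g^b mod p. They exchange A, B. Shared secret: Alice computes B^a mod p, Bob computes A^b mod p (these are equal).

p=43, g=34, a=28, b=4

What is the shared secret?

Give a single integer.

A = 34^28 mod 43  (bits of 28 = 11100)
  bit 0 = 1: r = r^2 * 34 mod 43 = 1^2 * 34 = 1*34 = 34
  bit 1 = 1: r = r^2 * 34 mod 43 = 34^2 * 34 = 38*34 = 2
  bit 2 = 1: r = r^2 * 34 mod 43 = 2^2 * 34 = 4*34 = 7
  bit 3 = 0: r = r^2 mod 43 = 7^2 = 6
  bit 4 = 0: r = r^2 mod 43 = 6^2 = 36
  -> A = 36
B = 34^4 mod 43  (bits of 4 = 100)
  bit 0 = 1: r = r^2 * 34 mod 43 = 1^2 * 34 = 1*34 = 34
  bit 1 = 0: r = r^2 mod 43 = 34^2 = 38
  bit 2 = 0: r = r^2 mod 43 = 38^2 = 25
  -> B = 25
s = B^a = 25^28 mod 43  (bits of 28 = 11100)
  bit 0 = 1: r = r^2 * 25 mod 43 = 1^2 * 25 = 1*25 = 25
  bit 1 = 1: r = r^2 * 25 mod 43 = 25^2 * 25 = 23*25 = 16
  bit 2 = 1: r = r^2 * 25 mod 43 = 16^2 * 25 = 41*25 = 36
  bit 3 = 0: r = r^2 mod 43 = 36^2 = 6
  bit 4 = 0: r = r^2 mod 43 = 6^2 = 36
  -> s = B^a = 36

Answer: 36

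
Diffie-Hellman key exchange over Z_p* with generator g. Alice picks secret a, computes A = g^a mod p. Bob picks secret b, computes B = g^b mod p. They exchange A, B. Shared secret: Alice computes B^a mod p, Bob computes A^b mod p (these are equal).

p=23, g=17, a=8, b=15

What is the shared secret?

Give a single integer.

A = 17^8 mod 23  (bits of 8 = 1000)
  bit 0 = 1: r = r^2 * 17 mod 23 = 1^2 * 17 = 1*17 = 17
  bit 1 = 0: r = r^2 mod 23 = 17^2 = 13
  bit 2 = 0: r = r^2 mod 23 = 13^2 = 8
  bit 3 = 0: r = r^2 mod 23 = 8^2 = 18
  -> A = 18
B = 17^15 mod 23  (bits of 15 = 1111)
  bit 0 = 1: r = r^2 * 17 mod 23 = 1^2 * 17 = 1*17 = 17
  bit 1 = 1: r = r^2 * 17 mod 23 = 17^2 * 17 = 13*17 = 14
  bit 2 = 1: r = r^2 * 17 mod 23 = 14^2 * 17 = 12*17 = 20
  bit 3 = 1: r = r^2 * 17 mod 23 = 20^2 * 17 = 9*17 = 15
  -> B = 15
s = B^a = 15^8 mod 23  (bits of 8 = 1000)
  bit 0 = 1: r = r^2 * 15 mod 23 = 1^2 * 15 = 1*15 = 15
  bit 1 = 0: r = r^2 mod 23 = 15^2 = 18
  bit 2 = 0: r = r^2 mod 23 = 18^2 = 2
  bit 3 = 0: r = r^2 mod 23 = 2^2 = 4
  -> s = B^a = 4

Answer: 4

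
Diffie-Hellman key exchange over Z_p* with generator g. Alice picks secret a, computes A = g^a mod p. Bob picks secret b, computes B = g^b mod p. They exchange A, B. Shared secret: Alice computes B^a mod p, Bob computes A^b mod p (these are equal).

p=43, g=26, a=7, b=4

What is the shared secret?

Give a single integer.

Answer: 36

Derivation:
A = 26^7 mod 43  (bits of 7 = 111)
  bit 0 = 1: r = r^2 * 26 mod 43 = 1^2 * 26 = 1*26 = 26
  bit 1 = 1: r = r^2 * 26 mod 43 = 26^2 * 26 = 31*26 = 32
  bit 2 = 1: r = r^2 * 26 mod 43 = 32^2 * 26 = 35*26 = 7
  -> A = 7
B = 26^4 mod 43  (bits of 4 = 100)
  bit 0 = 1: r = r^2 * 26 mod 43 = 1^2 * 26 = 1*26 = 26
  bit 1 = 0: r = r^2 mod 43 = 26^2 = 31
  bit 2 = 0: r = r^2 mod 43 = 31^2 = 15
  -> B = 15
s = B^a = 15^7 mod 43  (bits of 7 = 111)
  bit 0 = 1: r = r^2 * 15 mod 43 = 1^2 * 15 = 1*15 = 15
  bit 1 = 1: r = r^2 * 15 mod 43 = 15^2 * 15 = 10*15 = 21
  bit 2 = 1: r = r^2 * 15 mod 43 = 21^2 * 15 = 11*15 = 36
  -> s = B^a = 36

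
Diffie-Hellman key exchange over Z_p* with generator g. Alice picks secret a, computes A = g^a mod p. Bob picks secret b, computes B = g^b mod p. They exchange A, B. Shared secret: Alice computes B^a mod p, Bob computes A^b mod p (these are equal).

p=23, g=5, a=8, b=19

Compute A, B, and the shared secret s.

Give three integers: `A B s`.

Answer: 16 7 12

Derivation:
A = 5^8 mod 23  (bits of 8 = 1000)
  bit 0 = 1: r = r^2 * 5 mod 23 = 1^2 * 5 = 1*5 = 5
  bit 1 = 0: r = r^2 mod 23 = 5^2 = 2
  bit 2 = 0: r = r^2 mod 23 = 2^2 = 4
  bit 3 = 0: r = r^2 mod 23 = 4^2 = 16
  -> A = 16
B = 5^19 mod 23  (bits of 19 = 10011)
  bit 0 = 1: r = r^2 * 5 mod 23 = 1^2 * 5 = 1*5 = 5
  bit 1 = 0: r = r^2 mod 23 = 5^2 = 2
  bit 2 = 0: r = r^2 mod 23 = 2^2 = 4
  bit 3 = 1: r = r^2 * 5 mod 23 = 4^2 * 5 = 16*5 = 11
  bit 4 = 1: r = r^2 * 5 mod 23 = 11^2 * 5 = 6*5 = 7
  -> B = 7
s = B^a = 7^8 mod 23  (bits of 8 = 1000)
  bit 0 = 1: r = r^2 * 7 mod 23 = 1^2 * 7 = 1*7 = 7
  bit 1 = 0: r = r^2 mod 23 = 7^2 = 3
  bit 2 = 0: r = r^2 mod 23 = 3^2 = 9
  bit 3 = 0: r = r^2 mod 23 = 9^2 = 12
  -> s = B^a = 12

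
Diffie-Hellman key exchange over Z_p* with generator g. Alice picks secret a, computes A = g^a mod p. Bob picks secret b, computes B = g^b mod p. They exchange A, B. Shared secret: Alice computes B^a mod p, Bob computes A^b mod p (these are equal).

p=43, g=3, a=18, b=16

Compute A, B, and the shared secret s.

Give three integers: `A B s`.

Answer: 35 23 21

Derivation:
A = 3^18 mod 43  (bits of 18 = 10010)
  bit 0 = 1: r = r^2 * 3 mod 43 = 1^2 * 3 = 1*3 = 3
  bit 1 = 0: r = r^2 mod 43 = 3^2 = 9
  bit 2 = 0: r = r^2 mod 43 = 9^2 = 38
  bit 3 = 1: r = r^2 * 3 mod 43 = 38^2 * 3 = 25*3 = 32
  bit 4 = 0: r = r^2 mod 43 = 32^2 = 35
  -> A = 35
B = 3^16 mod 43  (bits of 16 = 10000)
  bit 0 = 1: r = r^2 * 3 mod 43 = 1^2 * 3 = 1*3 = 3
  bit 1 = 0: r = r^2 mod 43 = 3^2 = 9
  bit 2 = 0: r = r^2 mod 43 = 9^2 = 38
  bit 3 = 0: r = r^2 mod 43 = 38^2 = 25
  bit 4 = 0: r = r^2 mod 43 = 25^2 = 23
  -> B = 23
s = B^a = 23^18 mod 43  (bits of 18 = 10010)
  bit 0 = 1: r = r^2 * 23 mod 43 = 1^2 * 23 = 1*23 = 23
  bit 1 = 0: r = r^2 mod 43 = 23^2 = 13
  bit 2 = 0: r = r^2 mod 43 = 13^2 = 40
  bit 3 = 1: r = r^2 * 23 mod 43 = 40^2 * 23 = 9*23 = 35
  bit 4 = 0: r = r^2 mod 43 = 35^2 = 21
  -> s = B^a = 21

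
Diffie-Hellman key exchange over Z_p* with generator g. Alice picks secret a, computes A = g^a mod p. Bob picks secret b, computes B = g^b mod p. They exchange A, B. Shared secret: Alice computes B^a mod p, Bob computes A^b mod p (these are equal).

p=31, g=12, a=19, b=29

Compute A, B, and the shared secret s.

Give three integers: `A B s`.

Answer: 3 13 21

Derivation:
A = 12^19 mod 31  (bits of 19 = 10011)
  bit 0 = 1: r = r^2 * 12 mod 31 = 1^2 * 12 = 1*12 = 12
  bit 1 = 0: r = r^2 mod 31 = 12^2 = 20
  bit 2 = 0: r = r^2 mod 31 = 20^2 = 28
  bit 3 = 1: r = r^2 * 12 mod 31 = 28^2 * 12 = 9*12 = 15
  bit 4 = 1: r = r^2 * 12 mod 31 = 15^2 * 12 = 8*12 = 3
  -> A = 3
B = 12^29 mod 31  (bits of 29 = 11101)
  bit 0 = 1: r = r^2 * 12 mod 31 = 1^2 * 12 = 1*12 = 12
  bit 1 = 1: r = r^2 * 12 mod 31 = 12^2 * 12 = 20*12 = 23
  bit 2 = 1: r = r^2 * 12 mod 31 = 23^2 * 12 = 2*12 = 24
  bit 3 = 0: r = r^2 mod 31 = 24^2 = 18
  bit 4 = 1: r = r^2 * 12 mod 31 = 18^2 * 12 = 14*12 = 13
  -> B = 13
s = B^a = 13^19 mod 31  (bits of 19 = 10011)
  bit 0 = 1: r = r^2 * 13 mod 31 = 1^2 * 13 = 1*13 = 13
  bit 1 = 0: r = r^2 mod 31 = 13^2 = 14
  bit 2 = 0: r = r^2 mod 31 = 14^2 = 10
  bit 3 = 1: r = r^2 * 13 mod 31 = 10^2 * 13 = 7*13 = 29
  bit 4 = 1: r = r^2 * 13 mod 31 = 29^2 * 13 = 4*13 = 21
  -> s = B^a = 21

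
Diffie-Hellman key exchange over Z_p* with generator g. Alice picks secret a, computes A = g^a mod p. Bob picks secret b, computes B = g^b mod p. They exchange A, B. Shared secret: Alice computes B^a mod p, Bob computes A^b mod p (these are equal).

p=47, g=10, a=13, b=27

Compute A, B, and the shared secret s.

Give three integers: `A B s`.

Answer: 38 11 19

Derivation:
A = 10^13 mod 47  (bits of 13 = 1101)
  bit 0 = 1: r = r^2 * 10 mod 47 = 1^2 * 10 = 1*10 = 10
  bit 1 = 1: r = r^2 * 10 mod 47 = 10^2 * 10 = 6*10 = 13
  bit 2 = 0: r = r^2 mod 47 = 13^2 = 28
  bit 3 = 1: r = r^2 * 10 mod 47 = 28^2 * 10 = 32*10 = 38
  -> A = 38
B = 10^27 mod 47  (bits of 27 = 11011)
  bit 0 = 1: r = r^2 * 10 mod 47 = 1^2 * 10 = 1*10 = 10
  bit 1 = 1: r = r^2 * 10 mod 47 = 10^2 * 10 = 6*10 = 13
  bit 2 = 0: r = r^2 mod 47 = 13^2 = 28
  bit 3 = 1: r = r^2 * 10 mod 47 = 28^2 * 10 = 32*10 = 38
  bit 4 = 1: r = r^2 * 10 mod 47 = 38^2 * 10 = 34*10 = 11
  -> B = 11
s = B^a = 11^13 mod 47  (bits of 13 = 1101)
  bit 0 = 1: r = r^2 * 11 mod 47 = 1^2 * 11 = 1*11 = 11
  bit 1 = 1: r = r^2 * 11 mod 47 = 11^2 * 11 = 27*11 = 15
  bit 2 = 0: r = r^2 mod 47 = 15^2 = 37
  bit 3 = 1: r = r^2 * 11 mod 47 = 37^2 * 11 = 6*11 = 19
  -> s = B^a = 19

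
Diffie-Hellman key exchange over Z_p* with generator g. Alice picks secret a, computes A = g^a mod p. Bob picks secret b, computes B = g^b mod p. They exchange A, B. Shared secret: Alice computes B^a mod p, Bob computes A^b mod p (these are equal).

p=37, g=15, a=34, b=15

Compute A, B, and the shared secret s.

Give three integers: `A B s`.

A = 15^34 mod 37  (bits of 34 = 100010)
  bit 0 = 1: r = r^2 * 15 mod 37 = 1^2 * 15 = 1*15 = 15
  bit 1 = 0: r = r^2 mod 37 = 15^2 = 3
  bit 2 = 0: r = r^2 mod 37 = 3^2 = 9
  bit 3 = 0: r = r^2 mod 37 = 9^2 = 7
  bit 4 = 1: r = r^2 * 15 mod 37 = 7^2 * 15 = 12*15 = 32
  bit 5 = 0: r = r^2 mod 37 = 32^2 = 25
  -> A = 25
B = 15^15 mod 37  (bits of 15 = 1111)
  bit 0 = 1: r = r^2 * 15 mod 37 = 1^2 * 15 = 1*15 = 15
  bit 1 = 1: r = r^2 * 15 mod 37 = 15^2 * 15 = 3*15 = 8
  bit 2 = 1: r = r^2 * 15 mod 37 = 8^2 * 15 = 27*15 = 35
  bit 3 = 1: r = r^2 * 15 mod 37 = 35^2 * 15 = 4*15 = 23
  -> B = 23
s = B^a = 23^34 mod 37  (bits of 34 = 100010)
  bit 0 = 1: r = r^2 * 23 mod 37 = 1^2 * 23 = 1*23 = 23
  bit 1 = 0: r = r^2 mod 37 = 23^2 = 11
  bit 2 = 0: r = r^2 mod 37 = 11^2 = 10
  bit 3 = 0: r = r^2 mod 37 = 10^2 = 26
  bit 4 = 1: r = r^2 * 23 mod 37 = 26^2 * 23 = 10*23 = 8
  bit 5 = 0: r = r^2 mod 37 = 8^2 = 27
  -> s = B^a = 27

Answer: 25 23 27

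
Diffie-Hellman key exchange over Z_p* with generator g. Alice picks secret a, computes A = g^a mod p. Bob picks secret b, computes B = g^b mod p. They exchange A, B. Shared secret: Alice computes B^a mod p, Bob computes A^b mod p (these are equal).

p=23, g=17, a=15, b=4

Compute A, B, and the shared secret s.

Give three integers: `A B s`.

A = 17^15 mod 23  (bits of 15 = 1111)
  bit 0 = 1: r = r^2 * 17 mod 23 = 1^2 * 17 = 1*17 = 17
  bit 1 = 1: r = r^2 * 17 mod 23 = 17^2 * 17 = 13*17 = 14
  bit 2 = 1: r = r^2 * 17 mod 23 = 14^2 * 17 = 12*17 = 20
  bit 3 = 1: r = r^2 * 17 mod 23 = 20^2 * 17 = 9*17 = 15
  -> A = 15
B = 17^4 mod 23  (bits of 4 = 100)
  bit 0 = 1: r = r^2 * 17 mod 23 = 1^2 * 17 = 1*17 = 17
  bit 1 = 0: r = r^2 mod 23 = 17^2 = 13
  bit 2 = 0: r = r^2 mod 23 = 13^2 = 8
  -> B = 8
s = B^a = 8^15 mod 23  (bits of 15 = 1111)
  bit 0 = 1: r = r^2 * 8 mod 23 = 1^2 * 8 = 1*8 = 8
  bit 1 = 1: r = r^2 * 8 mod 23 = 8^2 * 8 = 18*8 = 6
  bit 2 = 1: r = r^2 * 8 mod 23 = 6^2 * 8 = 13*8 = 12
  bit 3 = 1: r = r^2 * 8 mod 23 = 12^2 * 8 = 6*8 = 2
  -> s = B^a = 2

Answer: 15 8 2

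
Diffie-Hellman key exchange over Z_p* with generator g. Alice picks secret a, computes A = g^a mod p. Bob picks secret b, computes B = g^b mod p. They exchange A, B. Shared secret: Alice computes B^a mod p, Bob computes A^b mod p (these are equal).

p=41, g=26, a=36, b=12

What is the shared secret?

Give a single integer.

Answer: 16

Derivation:
A = 26^36 mod 41  (bits of 36 = 100100)
  bit 0 = 1: r = r^2 * 26 mod 41 = 1^2 * 26 = 1*26 = 26
  bit 1 = 0: r = r^2 mod 41 = 26^2 = 20
  bit 2 = 0: r = r^2 mod 41 = 20^2 = 31
  bit 3 = 1: r = r^2 * 26 mod 41 = 31^2 * 26 = 18*26 = 17
  bit 4 = 0: r = r^2 mod 41 = 17^2 = 2
  bit 5 = 0: r = r^2 mod 41 = 2^2 = 4
  -> A = 4
B = 26^12 mod 41  (bits of 12 = 1100)
  bit 0 = 1: r = r^2 * 26 mod 41 = 1^2 * 26 = 1*26 = 26
  bit 1 = 1: r = r^2 * 26 mod 41 = 26^2 * 26 = 20*26 = 28
  bit 2 = 0: r = r^2 mod 41 = 28^2 = 5
  bit 3 = 0: r = r^2 mod 41 = 5^2 = 25
  -> B = 25
s = B^a = 25^36 mod 41  (bits of 36 = 100100)
  bit 0 = 1: r = r^2 * 25 mod 41 = 1^2 * 25 = 1*25 = 25
  bit 1 = 0: r = r^2 mod 41 = 25^2 = 10
  bit 2 = 0: r = r^2 mod 41 = 10^2 = 18
  bit 3 = 1: r = r^2 * 25 mod 41 = 18^2 * 25 = 37*25 = 23
  bit 4 = 0: r = r^2 mod 41 = 23^2 = 37
  bit 5 = 0: r = r^2 mod 41 = 37^2 = 16
  -> s = B^a = 16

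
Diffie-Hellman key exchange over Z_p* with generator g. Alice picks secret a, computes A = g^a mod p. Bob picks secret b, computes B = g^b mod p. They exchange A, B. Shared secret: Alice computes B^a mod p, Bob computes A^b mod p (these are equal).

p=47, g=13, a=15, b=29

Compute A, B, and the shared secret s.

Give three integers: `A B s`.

A = 13^15 mod 47  (bits of 15 = 1111)
  bit 0 = 1: r = r^2 * 13 mod 47 = 1^2 * 13 = 1*13 = 13
  bit 1 = 1: r = r^2 * 13 mod 47 = 13^2 * 13 = 28*13 = 35
  bit 2 = 1: r = r^2 * 13 mod 47 = 35^2 * 13 = 3*13 = 39
  bit 3 = 1: r = r^2 * 13 mod 47 = 39^2 * 13 = 17*13 = 33
  -> A = 33
B = 13^29 mod 47  (bits of 29 = 11101)
  bit 0 = 1: r = r^2 * 13 mod 47 = 1^2 * 13 = 1*13 = 13
  bit 1 = 1: r = r^2 * 13 mod 47 = 13^2 * 13 = 28*13 = 35
  bit 2 = 1: r = r^2 * 13 mod 47 = 35^2 * 13 = 3*13 = 39
  bit 3 = 0: r = r^2 mod 47 = 39^2 = 17
  bit 4 = 1: r = r^2 * 13 mod 47 = 17^2 * 13 = 7*13 = 44
  -> B = 44
s = B^a = 44^15 mod 47  (bits of 15 = 1111)
  bit 0 = 1: r = r^2 * 44 mod 47 = 1^2 * 44 = 1*44 = 44
  bit 1 = 1: r = r^2 * 44 mod 47 = 44^2 * 44 = 9*44 = 20
  bit 2 = 1: r = r^2 * 44 mod 47 = 20^2 * 44 = 24*44 = 22
  bit 3 = 1: r = r^2 * 44 mod 47 = 22^2 * 44 = 14*44 = 5
  -> s = B^a = 5

Answer: 33 44 5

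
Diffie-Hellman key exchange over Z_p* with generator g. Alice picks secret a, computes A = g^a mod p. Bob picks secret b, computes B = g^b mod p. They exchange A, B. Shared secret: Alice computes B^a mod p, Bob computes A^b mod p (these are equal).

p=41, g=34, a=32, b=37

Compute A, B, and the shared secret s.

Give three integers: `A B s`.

Answer: 10 30 18

Derivation:
A = 34^32 mod 41  (bits of 32 = 100000)
  bit 0 = 1: r = r^2 * 34 mod 41 = 1^2 * 34 = 1*34 = 34
  bit 1 = 0: r = r^2 mod 41 = 34^2 = 8
  bit 2 = 0: r = r^2 mod 41 = 8^2 = 23
  bit 3 = 0: r = r^2 mod 41 = 23^2 = 37
  bit 4 = 0: r = r^2 mod 41 = 37^2 = 16
  bit 5 = 0: r = r^2 mod 41 = 16^2 = 10
  -> A = 10
B = 34^37 mod 41  (bits of 37 = 100101)
  bit 0 = 1: r = r^2 * 34 mod 41 = 1^2 * 34 = 1*34 = 34
  bit 1 = 0: r = r^2 mod 41 = 34^2 = 8
  bit 2 = 0: r = r^2 mod 41 = 8^2 = 23
  bit 3 = 1: r = r^2 * 34 mod 41 = 23^2 * 34 = 37*34 = 28
  bit 4 = 0: r = r^2 mod 41 = 28^2 = 5
  bit 5 = 1: r = r^2 * 34 mod 41 = 5^2 * 34 = 25*34 = 30
  -> B = 30
s = B^a = 30^32 mod 41  (bits of 32 = 100000)
  bit 0 = 1: r = r^2 * 30 mod 41 = 1^2 * 30 = 1*30 = 30
  bit 1 = 0: r = r^2 mod 41 = 30^2 = 39
  bit 2 = 0: r = r^2 mod 41 = 39^2 = 4
  bit 3 = 0: r = r^2 mod 41 = 4^2 = 16
  bit 4 = 0: r = r^2 mod 41 = 16^2 = 10
  bit 5 = 0: r = r^2 mod 41 = 10^2 = 18
  -> s = B^a = 18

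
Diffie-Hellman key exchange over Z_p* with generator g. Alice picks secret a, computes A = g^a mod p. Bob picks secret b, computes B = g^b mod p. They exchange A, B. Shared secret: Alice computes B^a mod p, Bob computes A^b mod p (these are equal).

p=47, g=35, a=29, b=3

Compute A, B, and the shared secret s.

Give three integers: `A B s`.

Answer: 20 11 10

Derivation:
A = 35^29 mod 47  (bits of 29 = 11101)
  bit 0 = 1: r = r^2 * 35 mod 47 = 1^2 * 35 = 1*35 = 35
  bit 1 = 1: r = r^2 * 35 mod 47 = 35^2 * 35 = 3*35 = 11
  bit 2 = 1: r = r^2 * 35 mod 47 = 11^2 * 35 = 27*35 = 5
  bit 3 = 0: r = r^2 mod 47 = 5^2 = 25
  bit 4 = 1: r = r^2 * 35 mod 47 = 25^2 * 35 = 14*35 = 20
  -> A = 20
B = 35^3 mod 47  (bits of 3 = 11)
  bit 0 = 1: r = r^2 * 35 mod 47 = 1^2 * 35 = 1*35 = 35
  bit 1 = 1: r = r^2 * 35 mod 47 = 35^2 * 35 = 3*35 = 11
  -> B = 11
s = B^a = 11^29 mod 47  (bits of 29 = 11101)
  bit 0 = 1: r = r^2 * 11 mod 47 = 1^2 * 11 = 1*11 = 11
  bit 1 = 1: r = r^2 * 11 mod 47 = 11^2 * 11 = 27*11 = 15
  bit 2 = 1: r = r^2 * 11 mod 47 = 15^2 * 11 = 37*11 = 31
  bit 3 = 0: r = r^2 mod 47 = 31^2 = 21
  bit 4 = 1: r = r^2 * 11 mod 47 = 21^2 * 11 = 18*11 = 10
  -> s = B^a = 10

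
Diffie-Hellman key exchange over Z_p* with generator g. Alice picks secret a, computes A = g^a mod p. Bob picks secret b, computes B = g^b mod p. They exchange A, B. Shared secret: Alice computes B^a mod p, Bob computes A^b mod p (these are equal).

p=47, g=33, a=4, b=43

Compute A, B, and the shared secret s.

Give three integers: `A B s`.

A = 33^4 mod 47  (bits of 4 = 100)
  bit 0 = 1: r = r^2 * 33 mod 47 = 1^2 * 33 = 1*33 = 33
  bit 1 = 0: r = r^2 mod 47 = 33^2 = 8
  bit 2 = 0: r = r^2 mod 47 = 8^2 = 17
  -> A = 17
B = 33^43 mod 47  (bits of 43 = 101011)
  bit 0 = 1: r = r^2 * 33 mod 47 = 1^2 * 33 = 1*33 = 33
  bit 1 = 0: r = r^2 mod 47 = 33^2 = 8
  bit 2 = 1: r = r^2 * 33 mod 47 = 8^2 * 33 = 17*33 = 44
  bit 3 = 0: r = r^2 mod 47 = 44^2 = 9
  bit 4 = 1: r = r^2 * 33 mod 47 = 9^2 * 33 = 34*33 = 41
  bit 5 = 1: r = r^2 * 33 mod 47 = 41^2 * 33 = 36*33 = 13
  -> B = 13
s = B^a = 13^4 mod 47  (bits of 4 = 100)
  bit 0 = 1: r = r^2 * 13 mod 47 = 1^2 * 13 = 1*13 = 13
  bit 1 = 0: r = r^2 mod 47 = 13^2 = 28
  bit 2 = 0: r = r^2 mod 47 = 28^2 = 32
  -> s = B^a = 32

Answer: 17 13 32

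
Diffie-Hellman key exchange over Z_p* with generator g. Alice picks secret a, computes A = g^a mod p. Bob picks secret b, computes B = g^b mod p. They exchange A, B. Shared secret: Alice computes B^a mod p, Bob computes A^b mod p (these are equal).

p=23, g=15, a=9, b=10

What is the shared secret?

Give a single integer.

A = 15^9 mod 23  (bits of 9 = 1001)
  bit 0 = 1: r = r^2 * 15 mod 23 = 1^2 * 15 = 1*15 = 15
  bit 1 = 0: r = r^2 mod 23 = 15^2 = 18
  bit 2 = 0: r = r^2 mod 23 = 18^2 = 2
  bit 3 = 1: r = r^2 * 15 mod 23 = 2^2 * 15 = 4*15 = 14
  -> A = 14
B = 15^10 mod 23  (bits of 10 = 1010)
  bit 0 = 1: r = r^2 * 15 mod 23 = 1^2 * 15 = 1*15 = 15
  bit 1 = 0: r = r^2 mod 23 = 15^2 = 18
  bit 2 = 1: r = r^2 * 15 mod 23 = 18^2 * 15 = 2*15 = 7
  bit 3 = 0: r = r^2 mod 23 = 7^2 = 3
  -> B = 3
s = B^a = 3^9 mod 23  (bits of 9 = 1001)
  bit 0 = 1: r = r^2 * 3 mod 23 = 1^2 * 3 = 1*3 = 3
  bit 1 = 0: r = r^2 mod 23 = 3^2 = 9
  bit 2 = 0: r = r^2 mod 23 = 9^2 = 12
  bit 3 = 1: r = r^2 * 3 mod 23 = 12^2 * 3 = 6*3 = 18
  -> s = B^a = 18

Answer: 18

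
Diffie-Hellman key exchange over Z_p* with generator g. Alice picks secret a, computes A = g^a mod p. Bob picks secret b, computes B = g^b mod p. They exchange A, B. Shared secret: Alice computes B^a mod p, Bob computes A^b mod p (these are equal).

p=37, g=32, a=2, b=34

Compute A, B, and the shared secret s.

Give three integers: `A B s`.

A = 32^2 mod 37  (bits of 2 = 10)
  bit 0 = 1: r = r^2 * 32 mod 37 = 1^2 * 32 = 1*32 = 32
  bit 1 = 0: r = r^2 mod 37 = 32^2 = 25
  -> A = 25
B = 32^34 mod 37  (bits of 34 = 100010)
  bit 0 = 1: r = r^2 * 32 mod 37 = 1^2 * 32 = 1*32 = 32
  bit 1 = 0: r = r^2 mod 37 = 32^2 = 25
  bit 2 = 0: r = r^2 mod 37 = 25^2 = 33
  bit 3 = 0: r = r^2 mod 37 = 33^2 = 16
  bit 4 = 1: r = r^2 * 32 mod 37 = 16^2 * 32 = 34*32 = 15
  bit 5 = 0: r = r^2 mod 37 = 15^2 = 3
  -> B = 3
s = B^a = 3^2 mod 37  (bits of 2 = 10)
  bit 0 = 1: r = r^2 * 3 mod 37 = 1^2 * 3 = 1*3 = 3
  bit 1 = 0: r = r^2 mod 37 = 3^2 = 9
  -> s = B^a = 9

Answer: 25 3 9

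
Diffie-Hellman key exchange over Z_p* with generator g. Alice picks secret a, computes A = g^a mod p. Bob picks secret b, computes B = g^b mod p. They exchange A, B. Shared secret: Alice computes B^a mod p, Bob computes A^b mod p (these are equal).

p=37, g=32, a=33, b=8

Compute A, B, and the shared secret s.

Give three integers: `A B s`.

Answer: 29 16 10

Derivation:
A = 32^33 mod 37  (bits of 33 = 100001)
  bit 0 = 1: r = r^2 * 32 mod 37 = 1^2 * 32 = 1*32 = 32
  bit 1 = 0: r = r^2 mod 37 = 32^2 = 25
  bit 2 = 0: r = r^2 mod 37 = 25^2 = 33
  bit 3 = 0: r = r^2 mod 37 = 33^2 = 16
  bit 4 = 0: r = r^2 mod 37 = 16^2 = 34
  bit 5 = 1: r = r^2 * 32 mod 37 = 34^2 * 32 = 9*32 = 29
  -> A = 29
B = 32^8 mod 37  (bits of 8 = 1000)
  bit 0 = 1: r = r^2 * 32 mod 37 = 1^2 * 32 = 1*32 = 32
  bit 1 = 0: r = r^2 mod 37 = 32^2 = 25
  bit 2 = 0: r = r^2 mod 37 = 25^2 = 33
  bit 3 = 0: r = r^2 mod 37 = 33^2 = 16
  -> B = 16
s = B^a = 16^33 mod 37  (bits of 33 = 100001)
  bit 0 = 1: r = r^2 * 16 mod 37 = 1^2 * 16 = 1*16 = 16
  bit 1 = 0: r = r^2 mod 37 = 16^2 = 34
  bit 2 = 0: r = r^2 mod 37 = 34^2 = 9
  bit 3 = 0: r = r^2 mod 37 = 9^2 = 7
  bit 4 = 0: r = r^2 mod 37 = 7^2 = 12
  bit 5 = 1: r = r^2 * 16 mod 37 = 12^2 * 16 = 33*16 = 10
  -> s = B^a = 10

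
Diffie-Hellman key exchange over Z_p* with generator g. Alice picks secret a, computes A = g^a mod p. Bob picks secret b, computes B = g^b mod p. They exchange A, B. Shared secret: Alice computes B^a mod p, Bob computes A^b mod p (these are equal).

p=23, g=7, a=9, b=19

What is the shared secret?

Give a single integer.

Answer: 19

Derivation:
A = 7^9 mod 23  (bits of 9 = 1001)
  bit 0 = 1: r = r^2 * 7 mod 23 = 1^2 * 7 = 1*7 = 7
  bit 1 = 0: r = r^2 mod 23 = 7^2 = 3
  bit 2 = 0: r = r^2 mod 23 = 3^2 = 9
  bit 3 = 1: r = r^2 * 7 mod 23 = 9^2 * 7 = 12*7 = 15
  -> A = 15
B = 7^19 mod 23  (bits of 19 = 10011)
  bit 0 = 1: r = r^2 * 7 mod 23 = 1^2 * 7 = 1*7 = 7
  bit 1 = 0: r = r^2 mod 23 = 7^2 = 3
  bit 2 = 0: r = r^2 mod 23 = 3^2 = 9
  bit 3 = 1: r = r^2 * 7 mod 23 = 9^2 * 7 = 12*7 = 15
  bit 4 = 1: r = r^2 * 7 mod 23 = 15^2 * 7 = 18*7 = 11
  -> B = 11
s = B^a = 11^9 mod 23  (bits of 9 = 1001)
  bit 0 = 1: r = r^2 * 11 mod 23 = 1^2 * 11 = 1*11 = 11
  bit 1 = 0: r = r^2 mod 23 = 11^2 = 6
  bit 2 = 0: r = r^2 mod 23 = 6^2 = 13
  bit 3 = 1: r = r^2 * 11 mod 23 = 13^2 * 11 = 8*11 = 19
  -> s = B^a = 19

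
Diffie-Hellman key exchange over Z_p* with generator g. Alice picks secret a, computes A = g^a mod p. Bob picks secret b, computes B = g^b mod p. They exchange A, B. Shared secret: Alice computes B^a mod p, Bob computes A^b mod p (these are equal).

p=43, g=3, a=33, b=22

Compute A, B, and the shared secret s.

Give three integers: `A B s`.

A = 3^33 mod 43  (bits of 33 = 100001)
  bit 0 = 1: r = r^2 * 3 mod 43 = 1^2 * 3 = 1*3 = 3
  bit 1 = 0: r = r^2 mod 43 = 3^2 = 9
  bit 2 = 0: r = r^2 mod 43 = 9^2 = 38
  bit 3 = 0: r = r^2 mod 43 = 38^2 = 25
  bit 4 = 0: r = r^2 mod 43 = 25^2 = 23
  bit 5 = 1: r = r^2 * 3 mod 43 = 23^2 * 3 = 13*3 = 39
  -> A = 39
B = 3^22 mod 43  (bits of 22 = 10110)
  bit 0 = 1: r = r^2 * 3 mod 43 = 1^2 * 3 = 1*3 = 3
  bit 1 = 0: r = r^2 mod 43 = 3^2 = 9
  bit 2 = 1: r = r^2 * 3 mod 43 = 9^2 * 3 = 38*3 = 28
  bit 3 = 1: r = r^2 * 3 mod 43 = 28^2 * 3 = 10*3 = 30
  bit 4 = 0: r = r^2 mod 43 = 30^2 = 40
  -> B = 40
s = B^a = 40^33 mod 43  (bits of 33 = 100001)
  bit 0 = 1: r = r^2 * 40 mod 43 = 1^2 * 40 = 1*40 = 40
  bit 1 = 0: r = r^2 mod 43 = 40^2 = 9
  bit 2 = 0: r = r^2 mod 43 = 9^2 = 38
  bit 3 = 0: r = r^2 mod 43 = 38^2 = 25
  bit 4 = 0: r = r^2 mod 43 = 25^2 = 23
  bit 5 = 1: r = r^2 * 40 mod 43 = 23^2 * 40 = 13*40 = 4
  -> s = B^a = 4

Answer: 39 40 4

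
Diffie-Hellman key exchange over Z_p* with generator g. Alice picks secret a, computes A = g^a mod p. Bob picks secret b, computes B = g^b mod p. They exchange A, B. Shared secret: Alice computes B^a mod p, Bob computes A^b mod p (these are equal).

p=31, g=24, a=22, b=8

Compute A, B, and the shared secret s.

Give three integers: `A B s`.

A = 24^22 mod 31  (bits of 22 = 10110)
  bit 0 = 1: r = r^2 * 24 mod 31 = 1^2 * 24 = 1*24 = 24
  bit 1 = 0: r = r^2 mod 31 = 24^2 = 18
  bit 2 = 1: r = r^2 * 24 mod 31 = 18^2 * 24 = 14*24 = 26
  bit 3 = 1: r = r^2 * 24 mod 31 = 26^2 * 24 = 25*24 = 11
  bit 4 = 0: r = r^2 mod 31 = 11^2 = 28
  -> A = 28
B = 24^8 mod 31  (bits of 8 = 1000)
  bit 0 = 1: r = r^2 * 24 mod 31 = 1^2 * 24 = 1*24 = 24
  bit 1 = 0: r = r^2 mod 31 = 24^2 = 18
  bit 2 = 0: r = r^2 mod 31 = 18^2 = 14
  bit 3 = 0: r = r^2 mod 31 = 14^2 = 10
  -> B = 10
s = B^a = 10^22 mod 31  (bits of 22 = 10110)
  bit 0 = 1: r = r^2 * 10 mod 31 = 1^2 * 10 = 1*10 = 10
  bit 1 = 0: r = r^2 mod 31 = 10^2 = 7
  bit 2 = 1: r = r^2 * 10 mod 31 = 7^2 * 10 = 18*10 = 25
  bit 3 = 1: r = r^2 * 10 mod 31 = 25^2 * 10 = 5*10 = 19
  bit 4 = 0: r = r^2 mod 31 = 19^2 = 20
  -> s = B^a = 20

Answer: 28 10 20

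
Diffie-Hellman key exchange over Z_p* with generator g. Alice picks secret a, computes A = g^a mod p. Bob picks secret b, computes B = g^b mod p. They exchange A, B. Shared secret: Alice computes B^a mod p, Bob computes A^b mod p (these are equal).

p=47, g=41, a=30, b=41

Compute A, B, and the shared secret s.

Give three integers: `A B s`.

Answer: 4 38 14

Derivation:
A = 41^30 mod 47  (bits of 30 = 11110)
  bit 0 = 1: r = r^2 * 41 mod 47 = 1^2 * 41 = 1*41 = 41
  bit 1 = 1: r = r^2 * 41 mod 47 = 41^2 * 41 = 36*41 = 19
  bit 2 = 1: r = r^2 * 41 mod 47 = 19^2 * 41 = 32*41 = 43
  bit 3 = 1: r = r^2 * 41 mod 47 = 43^2 * 41 = 16*41 = 45
  bit 4 = 0: r = r^2 mod 47 = 45^2 = 4
  -> A = 4
B = 41^41 mod 47  (bits of 41 = 101001)
  bit 0 = 1: r = r^2 * 41 mod 47 = 1^2 * 41 = 1*41 = 41
  bit 1 = 0: r = r^2 mod 47 = 41^2 = 36
  bit 2 = 1: r = r^2 * 41 mod 47 = 36^2 * 41 = 27*41 = 26
  bit 3 = 0: r = r^2 mod 47 = 26^2 = 18
  bit 4 = 0: r = r^2 mod 47 = 18^2 = 42
  bit 5 = 1: r = r^2 * 41 mod 47 = 42^2 * 41 = 25*41 = 38
  -> B = 38
s = B^a = 38^30 mod 47  (bits of 30 = 11110)
  bit 0 = 1: r = r^2 * 38 mod 47 = 1^2 * 38 = 1*38 = 38
  bit 1 = 1: r = r^2 * 38 mod 47 = 38^2 * 38 = 34*38 = 23
  bit 2 = 1: r = r^2 * 38 mod 47 = 23^2 * 38 = 12*38 = 33
  bit 3 = 1: r = r^2 * 38 mod 47 = 33^2 * 38 = 8*38 = 22
  bit 4 = 0: r = r^2 mod 47 = 22^2 = 14
  -> s = B^a = 14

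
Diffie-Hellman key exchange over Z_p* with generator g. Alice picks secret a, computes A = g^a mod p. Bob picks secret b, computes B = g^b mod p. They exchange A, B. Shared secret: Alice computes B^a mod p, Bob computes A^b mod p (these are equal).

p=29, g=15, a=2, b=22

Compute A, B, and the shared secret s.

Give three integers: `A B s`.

A = 15^2 mod 29  (bits of 2 = 10)
  bit 0 = 1: r = r^2 * 15 mod 29 = 1^2 * 15 = 1*15 = 15
  bit 1 = 0: r = r^2 mod 29 = 15^2 = 22
  -> A = 22
B = 15^22 mod 29  (bits of 22 = 10110)
  bit 0 = 1: r = r^2 * 15 mod 29 = 1^2 * 15 = 1*15 = 15
  bit 1 = 0: r = r^2 mod 29 = 15^2 = 22
  bit 2 = 1: r = r^2 * 15 mod 29 = 22^2 * 15 = 20*15 = 10
  bit 3 = 1: r = r^2 * 15 mod 29 = 10^2 * 15 = 13*15 = 21
  bit 4 = 0: r = r^2 mod 29 = 21^2 = 6
  -> B = 6
s = B^a = 6^2 mod 29  (bits of 2 = 10)
  bit 0 = 1: r = r^2 * 6 mod 29 = 1^2 * 6 = 1*6 = 6
  bit 1 = 0: r = r^2 mod 29 = 6^2 = 7
  -> s = B^a = 7

Answer: 22 6 7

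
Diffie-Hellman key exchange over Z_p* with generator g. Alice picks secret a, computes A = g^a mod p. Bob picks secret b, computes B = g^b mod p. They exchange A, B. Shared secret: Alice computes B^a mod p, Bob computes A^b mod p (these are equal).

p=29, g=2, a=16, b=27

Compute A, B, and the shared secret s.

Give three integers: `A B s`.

Answer: 25 15 7

Derivation:
A = 2^16 mod 29  (bits of 16 = 10000)
  bit 0 = 1: r = r^2 * 2 mod 29 = 1^2 * 2 = 1*2 = 2
  bit 1 = 0: r = r^2 mod 29 = 2^2 = 4
  bit 2 = 0: r = r^2 mod 29 = 4^2 = 16
  bit 3 = 0: r = r^2 mod 29 = 16^2 = 24
  bit 4 = 0: r = r^2 mod 29 = 24^2 = 25
  -> A = 25
B = 2^27 mod 29  (bits of 27 = 11011)
  bit 0 = 1: r = r^2 * 2 mod 29 = 1^2 * 2 = 1*2 = 2
  bit 1 = 1: r = r^2 * 2 mod 29 = 2^2 * 2 = 4*2 = 8
  bit 2 = 0: r = r^2 mod 29 = 8^2 = 6
  bit 3 = 1: r = r^2 * 2 mod 29 = 6^2 * 2 = 7*2 = 14
  bit 4 = 1: r = r^2 * 2 mod 29 = 14^2 * 2 = 22*2 = 15
  -> B = 15
s = B^a = 15^16 mod 29  (bits of 16 = 10000)
  bit 0 = 1: r = r^2 * 15 mod 29 = 1^2 * 15 = 1*15 = 15
  bit 1 = 0: r = r^2 mod 29 = 15^2 = 22
  bit 2 = 0: r = r^2 mod 29 = 22^2 = 20
  bit 3 = 0: r = r^2 mod 29 = 20^2 = 23
  bit 4 = 0: r = r^2 mod 29 = 23^2 = 7
  -> s = B^a = 7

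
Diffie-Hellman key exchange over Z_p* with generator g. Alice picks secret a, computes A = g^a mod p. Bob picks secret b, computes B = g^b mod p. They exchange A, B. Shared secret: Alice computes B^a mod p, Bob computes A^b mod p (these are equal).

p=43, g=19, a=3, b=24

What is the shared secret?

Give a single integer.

A = 19^3 mod 43  (bits of 3 = 11)
  bit 0 = 1: r = r^2 * 19 mod 43 = 1^2 * 19 = 1*19 = 19
  bit 1 = 1: r = r^2 * 19 mod 43 = 19^2 * 19 = 17*19 = 22
  -> A = 22
B = 19^24 mod 43  (bits of 24 = 11000)
  bit 0 = 1: r = r^2 * 19 mod 43 = 1^2 * 19 = 1*19 = 19
  bit 1 = 1: r = r^2 * 19 mod 43 = 19^2 * 19 = 17*19 = 22
  bit 2 = 0: r = r^2 mod 43 = 22^2 = 11
  bit 3 = 0: r = r^2 mod 43 = 11^2 = 35
  bit 4 = 0: r = r^2 mod 43 = 35^2 = 21
  -> B = 21
s = B^a = 21^3 mod 43  (bits of 3 = 11)
  bit 0 = 1: r = r^2 * 21 mod 43 = 1^2 * 21 = 1*21 = 21
  bit 1 = 1: r = r^2 * 21 mod 43 = 21^2 * 21 = 11*21 = 16
  -> s = B^a = 16

Answer: 16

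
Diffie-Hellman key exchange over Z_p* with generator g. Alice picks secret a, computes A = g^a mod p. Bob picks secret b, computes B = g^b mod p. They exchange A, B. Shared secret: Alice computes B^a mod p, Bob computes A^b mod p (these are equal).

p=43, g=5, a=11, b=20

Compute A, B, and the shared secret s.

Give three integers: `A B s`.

A = 5^11 mod 43  (bits of 11 = 1011)
  bit 0 = 1: r = r^2 * 5 mod 43 = 1^2 * 5 = 1*5 = 5
  bit 1 = 0: r = r^2 mod 43 = 5^2 = 25
  bit 2 = 1: r = r^2 * 5 mod 43 = 25^2 * 5 = 23*5 = 29
  bit 3 = 1: r = r^2 * 5 mod 43 = 29^2 * 5 = 24*5 = 34
  -> A = 34
B = 5^20 mod 43  (bits of 20 = 10100)
  bit 0 = 1: r = r^2 * 5 mod 43 = 1^2 * 5 = 1*5 = 5
  bit 1 = 0: r = r^2 mod 43 = 5^2 = 25
  bit 2 = 1: r = r^2 * 5 mod 43 = 25^2 * 5 = 23*5 = 29
  bit 3 = 0: r = r^2 mod 43 = 29^2 = 24
  bit 4 = 0: r = r^2 mod 43 = 24^2 = 17
  -> B = 17
s = B^a = 17^11 mod 43  (bits of 11 = 1011)
  bit 0 = 1: r = r^2 * 17 mod 43 = 1^2 * 17 = 1*17 = 17
  bit 1 = 0: r = r^2 mod 43 = 17^2 = 31
  bit 2 = 1: r = r^2 * 17 mod 43 = 31^2 * 17 = 15*17 = 40
  bit 3 = 1: r = r^2 * 17 mod 43 = 40^2 * 17 = 9*17 = 24
  -> s = B^a = 24

Answer: 34 17 24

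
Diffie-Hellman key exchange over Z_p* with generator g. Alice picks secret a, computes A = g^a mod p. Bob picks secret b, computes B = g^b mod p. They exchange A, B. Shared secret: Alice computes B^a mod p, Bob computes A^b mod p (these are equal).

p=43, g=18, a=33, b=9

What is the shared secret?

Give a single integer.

A = 18^33 mod 43  (bits of 33 = 100001)
  bit 0 = 1: r = r^2 * 18 mod 43 = 1^2 * 18 = 1*18 = 18
  bit 1 = 0: r = r^2 mod 43 = 18^2 = 23
  bit 2 = 0: r = r^2 mod 43 = 23^2 = 13
  bit 3 = 0: r = r^2 mod 43 = 13^2 = 40
  bit 4 = 0: r = r^2 mod 43 = 40^2 = 9
  bit 5 = 1: r = r^2 * 18 mod 43 = 9^2 * 18 = 38*18 = 39
  -> A = 39
B = 18^9 mod 43  (bits of 9 = 1001)
  bit 0 = 1: r = r^2 * 18 mod 43 = 1^2 * 18 = 1*18 = 18
  bit 1 = 0: r = r^2 mod 43 = 18^2 = 23
  bit 2 = 0: r = r^2 mod 43 = 23^2 = 13
  bit 3 = 1: r = r^2 * 18 mod 43 = 13^2 * 18 = 40*18 = 32
  -> B = 32
s = B^a = 32^33 mod 43  (bits of 33 = 100001)
  bit 0 = 1: r = r^2 * 32 mod 43 = 1^2 * 32 = 1*32 = 32
  bit 1 = 0: r = r^2 mod 43 = 32^2 = 35
  bit 2 = 0: r = r^2 mod 43 = 35^2 = 21
  bit 3 = 0: r = r^2 mod 43 = 21^2 = 11
  bit 4 = 0: r = r^2 mod 43 = 11^2 = 35
  bit 5 = 1: r = r^2 * 32 mod 43 = 35^2 * 32 = 21*32 = 27
  -> s = B^a = 27

Answer: 27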